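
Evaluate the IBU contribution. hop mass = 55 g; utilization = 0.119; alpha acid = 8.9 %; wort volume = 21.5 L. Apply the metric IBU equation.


IBU = (α/100)·mass·U·1000 / V
IBU = (8.9/100)·55·0.119·1000 / 21.5

27.0933 IBU


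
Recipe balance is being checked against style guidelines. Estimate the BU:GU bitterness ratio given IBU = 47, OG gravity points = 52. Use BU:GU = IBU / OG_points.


BU:GU = 47 / 52

0.9038


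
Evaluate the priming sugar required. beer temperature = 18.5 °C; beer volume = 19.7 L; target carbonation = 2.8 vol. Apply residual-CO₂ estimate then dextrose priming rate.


residual = 14.695·(0.01821 + 0.09011·e^(−0.04·T));  sugar = (target − residual)·4.0·V
residual = 14.695·(0.01821 + 0.09011·e^(−0.04·18.5)) = 0.8994
sugar = (2.8 − 0.8994)·4.0·19.7

149.7693 g


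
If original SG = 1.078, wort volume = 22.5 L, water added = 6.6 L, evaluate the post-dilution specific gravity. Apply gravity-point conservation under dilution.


SG_new = 1 + (SG_old − 1)·V_old/(V_old + V_water)
pts = (1.078 − 1)·1000·22.5/(22.5 + 6.6) = 60.3093
SG_new = 1 + 60.3093/1000

1.0603


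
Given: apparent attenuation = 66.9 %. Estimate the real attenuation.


RA = AA · 0.8192
RA = 66.9 · 0.8192

54.8045 %


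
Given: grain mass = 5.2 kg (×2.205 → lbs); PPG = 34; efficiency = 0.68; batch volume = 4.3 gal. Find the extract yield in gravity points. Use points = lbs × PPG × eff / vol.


lbs = 5.2 × 2.205 = 11.4660
points = 11.4660 × 34 × 0.68 / 4.3

61.6497 points


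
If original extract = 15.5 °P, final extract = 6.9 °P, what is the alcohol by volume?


SG = 259/(259 − P);  ABV = (OG − FG)·131.25
OG = 259/(259 − 15.5) = 1.0637
FG = 259/(259 − 6.9) = 1.0274
ABV = (1.0637 − 1.0274)·131.25

4.7624 % ABV


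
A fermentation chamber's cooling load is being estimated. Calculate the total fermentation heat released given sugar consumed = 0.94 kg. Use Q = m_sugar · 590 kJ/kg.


Q = 0.94 · 590

554.6000 kJ


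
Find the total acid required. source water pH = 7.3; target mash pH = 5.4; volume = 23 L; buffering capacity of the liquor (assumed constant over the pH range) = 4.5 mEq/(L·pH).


acid = buffering capacity · (pH_source − pH_target) · V
acid = 4.5 · (7.3 − 5.4) · 23

196.6500 mEq


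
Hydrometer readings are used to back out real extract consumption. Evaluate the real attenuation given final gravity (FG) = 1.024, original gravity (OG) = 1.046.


AA = (OG−FG)/(OG−1)·100;  RA = AA·0.8192
AA = (1.046 − 1.024)/(1.046 − 1)·100 = 47.8261
RA = 47.8261·0.8192

39.1791 %


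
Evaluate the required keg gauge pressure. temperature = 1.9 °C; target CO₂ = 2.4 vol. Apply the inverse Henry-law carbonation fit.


psi = vols/(0.01821 + 0.09011·e^(−0.04·T)) − 14.695
psi = 2.4/(0.01821 + 0.09011·e^(−0.04·1.9)) − 14.695

8.8979 psi


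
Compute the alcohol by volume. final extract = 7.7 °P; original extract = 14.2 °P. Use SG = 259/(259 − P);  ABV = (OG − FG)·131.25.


OG = 259/(259 − 14.2) = 1.0580
FG = 259/(259 − 7.7) = 1.0306
ABV = (1.0580 − 1.0306)·131.25

3.5918 % ABV


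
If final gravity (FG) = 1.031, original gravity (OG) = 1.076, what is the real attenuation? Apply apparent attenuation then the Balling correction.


AA = (OG−FG)/(OG−1)·100;  RA = AA·0.8192
AA = (1.076 − 1.031)/(1.076 − 1)·100 = 59.2105
RA = 59.2105·0.8192

48.5053 %


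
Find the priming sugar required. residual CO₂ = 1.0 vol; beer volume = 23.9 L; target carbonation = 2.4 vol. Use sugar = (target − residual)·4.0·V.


sugar = (2.4 − 1.0)·4.0·23.9

133.8400 g


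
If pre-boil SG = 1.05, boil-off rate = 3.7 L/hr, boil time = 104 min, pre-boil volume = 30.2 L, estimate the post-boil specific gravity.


V_post = V_pre − rate·(t/60);  SG_post = 1 + (SG_pre−1)·V_pre/V_post
V_post = 30.2 − 3.7·(104/60) = 23.7867
SG_post = 1 + (1.05 − 1)·30.2/23.7867

1.0635


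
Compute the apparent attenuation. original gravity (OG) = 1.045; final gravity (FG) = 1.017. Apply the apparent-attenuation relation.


AA = (OG − FG)/(OG − 1) · 100
AA = (1.045 − 1.017)/(1.045 − 1) · 100

62.2222 %


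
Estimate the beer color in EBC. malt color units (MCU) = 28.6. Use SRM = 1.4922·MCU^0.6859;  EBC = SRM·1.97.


SRM = 1.4922·28.6^0.6859 = 14.8850
EBC = 14.8850·1.97

29.3234 EBC


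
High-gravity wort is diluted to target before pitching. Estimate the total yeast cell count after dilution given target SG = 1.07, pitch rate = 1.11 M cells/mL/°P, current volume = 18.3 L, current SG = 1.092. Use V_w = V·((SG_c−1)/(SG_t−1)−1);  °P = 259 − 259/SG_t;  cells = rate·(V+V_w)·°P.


V_w = 18.3·((1.092−1)/(1.07−1)−1) = 5.7514
V_final = 18.3 + 5.7514 = 24.0514
°P = 259 − 259/1.07 = 16.9439
cells = 1.11·24.0514·16.9439

452.3534 billion cells


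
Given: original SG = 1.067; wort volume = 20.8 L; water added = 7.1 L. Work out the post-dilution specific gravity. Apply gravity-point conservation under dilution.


SG_new = 1 + (SG_old − 1)·V_old/(V_old + V_water)
pts = (1.067 − 1)·1000·20.8/(20.8 + 7.1) = 49.9498
SG_new = 1 + 49.9498/1000

1.0499


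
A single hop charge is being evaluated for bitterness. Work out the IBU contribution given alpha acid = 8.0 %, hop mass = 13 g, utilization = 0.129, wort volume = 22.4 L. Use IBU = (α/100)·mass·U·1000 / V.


IBU = (8.0/100)·13·0.129·1000 / 22.4

5.9893 IBU


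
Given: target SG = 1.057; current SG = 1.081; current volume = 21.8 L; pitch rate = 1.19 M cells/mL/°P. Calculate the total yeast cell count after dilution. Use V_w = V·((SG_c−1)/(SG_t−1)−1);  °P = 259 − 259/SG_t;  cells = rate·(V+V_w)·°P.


V_w = 21.8·((1.081−1)/(1.057−1)−1) = 9.1789
V_final = 21.8 + 9.1789 = 30.9789
°P = 259 − 259/1.057 = 13.9669
cells = 1.19·30.9789·13.9669

514.8886 billion cells


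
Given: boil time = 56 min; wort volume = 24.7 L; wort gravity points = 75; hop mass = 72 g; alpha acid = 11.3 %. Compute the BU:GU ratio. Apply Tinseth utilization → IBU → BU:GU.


U = 1.65·0.000125^(GP/1000)·(1−e^(−0.04t))/4.15;  IBU = (α/100)·m·U·1000/V;  BU:GU = IBU/GP
U = 1.65·0.000125^(75/1000)·(1−e^(−0.04·56))/4.15 = 0.1811
IBU = (11.3/100)·72·0.1811·1000/24.7 = 59.6393
BU:GU = 59.6393/75

0.7952


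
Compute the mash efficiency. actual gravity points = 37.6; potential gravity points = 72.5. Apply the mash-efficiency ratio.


efficiency = actual / potential × 100
efficiency = 37.6 / 72.5 × 100

51.8621 %


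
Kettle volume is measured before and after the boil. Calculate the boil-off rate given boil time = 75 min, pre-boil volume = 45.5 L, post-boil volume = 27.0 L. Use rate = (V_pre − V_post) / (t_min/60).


rate = (45.5 − 27.0) / (75/60)

14.8000 L/hr


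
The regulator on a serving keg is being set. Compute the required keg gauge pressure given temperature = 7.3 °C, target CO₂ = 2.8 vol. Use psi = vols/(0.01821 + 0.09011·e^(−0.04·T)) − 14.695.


psi = 2.8/(0.01821 + 0.09011·e^(−0.04·7.3)) − 14.695

18.0530 psi


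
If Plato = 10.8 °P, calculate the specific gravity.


SG = 259/(259 − P)
SG = 259/(259 − 10.8)

1.0435


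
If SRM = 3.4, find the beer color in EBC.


EBC = SRM · 1.97
EBC = 3.4 · 1.97

6.6980 EBC


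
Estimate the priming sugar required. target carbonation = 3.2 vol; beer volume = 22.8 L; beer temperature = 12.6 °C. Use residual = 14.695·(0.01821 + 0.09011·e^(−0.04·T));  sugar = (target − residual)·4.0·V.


residual = 14.695·(0.01821 + 0.09011·e^(−0.04·12.6)) = 1.0675
sugar = (3.2 − 1.0675)·4.0·22.8

194.4806 g


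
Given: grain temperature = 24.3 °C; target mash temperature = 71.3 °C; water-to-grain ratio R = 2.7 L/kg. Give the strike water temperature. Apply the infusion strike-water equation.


T_strike = (0.41/R)·(T_mash − T_grain) + T_mash
T_strike = (0.41/2.7)·(71.3 − 24.3) + 71.3

78.4370 °C


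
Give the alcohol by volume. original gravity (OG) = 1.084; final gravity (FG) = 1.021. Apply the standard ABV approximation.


ABV = (OG − FG) · 131.25
ABV = (1.084 − 1.021) · 131.25

8.2688 % ABV


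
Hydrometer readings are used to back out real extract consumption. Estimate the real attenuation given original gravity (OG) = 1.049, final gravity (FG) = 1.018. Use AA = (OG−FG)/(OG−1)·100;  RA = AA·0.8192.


AA = (1.049 − 1.018)/(1.049 − 1)·100 = 63.2653
RA = 63.2653·0.8192

51.8269 %


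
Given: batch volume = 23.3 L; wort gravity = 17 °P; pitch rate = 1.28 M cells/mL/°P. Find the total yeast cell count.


cells (billions) = rate · V_L · °P
cells = 1.28 · 23.3 · 17

507.0080 billion cells


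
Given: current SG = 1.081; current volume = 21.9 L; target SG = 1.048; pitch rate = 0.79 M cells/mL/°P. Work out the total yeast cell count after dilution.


V_w = V·((SG_c−1)/(SG_t−1)−1);  °P = 259 − 259/SG_t;  cells = rate·(V+V_w)·°P
V_w = 21.9·((1.081−1)/(1.048−1)−1) = 15.0562
V_final = 21.9 + 15.0562 = 36.9562
°P = 259 − 259/1.048 = 11.8626
cells = 0.79·36.9562·11.8626

346.3337 billion cells


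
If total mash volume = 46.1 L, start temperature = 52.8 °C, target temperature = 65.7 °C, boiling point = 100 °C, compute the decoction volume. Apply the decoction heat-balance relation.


V_dec = V_total·(T_target − T_start)/(T_boil − T_start)
V_dec = 46.1·(65.7 − 52.8)/(100 − 52.8)

12.5994 L


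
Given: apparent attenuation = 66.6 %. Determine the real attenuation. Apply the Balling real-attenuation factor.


RA = AA · 0.8192
RA = 66.6 · 0.8192

54.5587 %


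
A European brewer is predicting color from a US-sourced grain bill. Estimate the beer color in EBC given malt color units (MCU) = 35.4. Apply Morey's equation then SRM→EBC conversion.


SRM = 1.4922·MCU^0.6859;  EBC = SRM·1.97
SRM = 1.4922·35.4^0.6859 = 17.2301
EBC = 17.2301·1.97

33.9433 EBC


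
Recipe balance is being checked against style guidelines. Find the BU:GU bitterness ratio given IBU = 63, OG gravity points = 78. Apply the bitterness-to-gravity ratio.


BU:GU = IBU / OG_points
BU:GU = 63 / 78

0.8077


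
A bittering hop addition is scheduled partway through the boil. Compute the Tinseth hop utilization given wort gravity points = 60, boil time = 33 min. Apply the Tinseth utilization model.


U = 1.65·0.000125^(GP/1000) · (1 − e^(−0.04·t))/4.15
bigness = 1.65·0.000125^(60/1000) = 0.9623
boil_factor = (1 − e^(−0.04·33))/4.15 = 0.1766
U = 0.9623 · 0.1766

0.1699


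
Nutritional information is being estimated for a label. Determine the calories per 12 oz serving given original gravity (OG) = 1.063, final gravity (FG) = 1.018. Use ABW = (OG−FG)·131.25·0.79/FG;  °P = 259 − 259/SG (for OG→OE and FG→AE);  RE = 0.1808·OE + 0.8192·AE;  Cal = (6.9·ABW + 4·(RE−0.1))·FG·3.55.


ABW = (1.063 − 1.018)·131.25·0.79/1.018 = 4.5834
OE = 259 − 259/1.063 = 15.3500 °P
AE = 259 − 259/1.018 = 4.5796 °P
RE = 0.1808·15.3500 + 0.8192·4.5796 = 6.5269 °P
Cal = (6.9·4.5834 + 4·(6.5269−0.1))·1.018·3.55

207.1962 kcal


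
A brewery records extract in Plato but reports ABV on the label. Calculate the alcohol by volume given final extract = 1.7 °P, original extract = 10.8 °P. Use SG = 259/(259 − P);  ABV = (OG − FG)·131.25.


OG = 259/(259 − 10.8) = 1.0435
FG = 259/(259 − 1.7) = 1.0066
ABV = (1.0435 − 1.0066)·131.25

4.8439 % ABV


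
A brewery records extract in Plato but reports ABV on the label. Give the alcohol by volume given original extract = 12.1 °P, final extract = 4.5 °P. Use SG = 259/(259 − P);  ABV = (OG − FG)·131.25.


OG = 259/(259 − 12.1) = 1.0490
FG = 259/(259 − 4.5) = 1.0177
ABV = (1.0490 − 1.0177)·131.25

4.1115 % ABV


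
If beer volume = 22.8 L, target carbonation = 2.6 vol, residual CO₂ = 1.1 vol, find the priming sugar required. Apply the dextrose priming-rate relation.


sugar = (target − residual)·4.0·V
sugar = (2.6 − 1.1)·4.0·22.8

136.8000 g


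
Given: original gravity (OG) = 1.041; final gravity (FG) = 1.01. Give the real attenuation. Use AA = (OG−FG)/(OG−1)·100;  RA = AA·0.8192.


AA = (1.041 − 1.01)/(1.041 − 1)·100 = 75.6098
RA = 75.6098·0.8192

61.9395 %


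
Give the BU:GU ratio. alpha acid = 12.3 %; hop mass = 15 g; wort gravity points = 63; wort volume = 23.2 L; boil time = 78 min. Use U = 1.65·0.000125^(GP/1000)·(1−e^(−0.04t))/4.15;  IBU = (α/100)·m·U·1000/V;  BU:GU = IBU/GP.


U = 1.65·0.000125^(63/1000)·(1−e^(−0.04·78))/4.15 = 0.2157
IBU = (12.3/100)·15·0.2157·1000/23.2 = 17.1568
BU:GU = 17.1568/63

0.2723


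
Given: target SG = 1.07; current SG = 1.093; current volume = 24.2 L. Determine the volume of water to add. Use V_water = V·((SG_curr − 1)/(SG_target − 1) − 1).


V_water = 24.2·((1.093 − 1)/(1.07 − 1) − 1)

7.9514 L


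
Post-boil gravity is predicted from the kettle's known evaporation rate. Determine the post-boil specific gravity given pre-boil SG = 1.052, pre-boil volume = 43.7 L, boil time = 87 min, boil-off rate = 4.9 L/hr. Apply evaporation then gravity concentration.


V_post = V_pre − rate·(t/60);  SG_post = 1 + (SG_pre−1)·V_pre/V_post
V_post = 43.7 − 4.9·(87/60) = 36.5950
SG_post = 1 + (1.052 − 1)·43.7/36.5950

1.0621


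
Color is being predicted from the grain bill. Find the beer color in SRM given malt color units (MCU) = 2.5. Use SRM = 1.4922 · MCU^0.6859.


SRM = 1.4922 · 2.5^0.6859

2.7975 SRM


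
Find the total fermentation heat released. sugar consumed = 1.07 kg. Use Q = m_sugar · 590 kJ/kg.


Q = 1.07 · 590

631.3000 kJ


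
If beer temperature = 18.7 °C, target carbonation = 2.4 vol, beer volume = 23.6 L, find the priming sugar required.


residual = 14.695·(0.01821 + 0.09011·e^(−0.04·T));  sugar = (target − residual)·4.0·V
residual = 14.695·(0.01821 + 0.09011·e^(−0.04·18.7)) = 0.8943
sugar = (2.4 − 0.8943)·4.0·23.6

142.1343 g


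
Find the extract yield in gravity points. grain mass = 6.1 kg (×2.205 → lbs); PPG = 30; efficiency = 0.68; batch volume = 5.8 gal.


points = lbs × PPG × eff / vol
lbs = 6.1 × 2.205 = 13.4505
points = 13.4505 × 30 × 0.68 / 5.8

47.3087 points


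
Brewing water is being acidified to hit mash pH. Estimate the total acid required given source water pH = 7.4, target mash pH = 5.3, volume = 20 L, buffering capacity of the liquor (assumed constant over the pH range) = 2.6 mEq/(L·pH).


acid = buffering capacity · (pH_source − pH_target) · V
acid = 2.6 · (7.4 − 5.3) · 20

109.2000 mEq


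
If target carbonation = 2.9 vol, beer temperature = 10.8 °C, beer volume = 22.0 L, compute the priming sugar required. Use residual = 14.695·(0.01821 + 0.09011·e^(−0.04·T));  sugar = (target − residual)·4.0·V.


residual = 14.695·(0.01821 + 0.09011·e^(−0.04·10.8)) = 1.1273
sugar = (2.9 − 1.1273)·4.0·22.0

156.0014 g


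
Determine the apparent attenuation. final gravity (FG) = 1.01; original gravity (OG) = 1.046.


AA = (OG − FG)/(OG − 1) · 100
AA = (1.046 − 1.01)/(1.046 − 1) · 100

78.2609 %


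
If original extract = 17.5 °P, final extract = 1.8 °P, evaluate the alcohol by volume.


SG = 259/(259 − P);  ABV = (OG − FG)·131.25
OG = 259/(259 − 17.5) = 1.0725
FG = 259/(259 − 1.8) = 1.0070
ABV = (1.0725 − 1.0070)·131.25

8.5923 % ABV


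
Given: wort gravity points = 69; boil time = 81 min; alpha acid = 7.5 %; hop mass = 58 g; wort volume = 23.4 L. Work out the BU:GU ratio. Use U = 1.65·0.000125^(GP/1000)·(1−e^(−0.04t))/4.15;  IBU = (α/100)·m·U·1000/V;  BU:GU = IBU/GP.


U = 1.65·0.000125^(69/1000)·(1−e^(−0.04·81))/4.15 = 0.2055
IBU = (7.5/100)·58·0.2055·1000/23.4 = 38.1984
BU:GU = 38.1984/69

0.5536


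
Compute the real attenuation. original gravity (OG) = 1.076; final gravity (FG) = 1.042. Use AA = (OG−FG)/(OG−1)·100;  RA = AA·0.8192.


AA = (1.076 − 1.042)/(1.076 − 1)·100 = 44.7368
RA = 44.7368·0.8192

36.6484 %


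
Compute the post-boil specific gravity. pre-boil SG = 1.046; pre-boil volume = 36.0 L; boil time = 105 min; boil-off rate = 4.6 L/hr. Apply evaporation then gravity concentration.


V_post = V_pre − rate·(t/60);  SG_post = 1 + (SG_pre−1)·V_pre/V_post
V_post = 36.0 − 4.6·(105/60) = 27.9500
SG_post = 1 + (1.046 − 1)·36.0/27.9500

1.0592


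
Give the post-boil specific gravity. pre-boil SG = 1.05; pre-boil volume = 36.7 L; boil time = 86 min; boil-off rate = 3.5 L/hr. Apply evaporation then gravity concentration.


V_post = V_pre − rate·(t/60);  SG_post = 1 + (SG_pre−1)·V_pre/V_post
V_post = 36.7 − 3.5·(86/60) = 31.6833
SG_post = 1 + (1.05 − 1)·36.7/31.6833

1.0579


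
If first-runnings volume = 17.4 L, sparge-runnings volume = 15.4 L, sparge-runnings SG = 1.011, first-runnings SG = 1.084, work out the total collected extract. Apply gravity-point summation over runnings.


total = Σ (SG_i − 1)·1000·V_i
first = (1.084 − 1)·1000·17.4 = 1461.6000
sparge = (1.011 − 1)·1000·15.4 = 169.4000
total = 1461.6000 + 169.4000

1631.0000 gravity·L


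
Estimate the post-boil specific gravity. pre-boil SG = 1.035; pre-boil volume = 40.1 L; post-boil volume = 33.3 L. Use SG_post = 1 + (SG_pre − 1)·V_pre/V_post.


pts_pre = (1.035 − 1)·1000 = 35.0000
pts_post = 35.0000·40.1/33.3 = 42.1471
SG_post = 1 + 42.1471/1000

1.0421


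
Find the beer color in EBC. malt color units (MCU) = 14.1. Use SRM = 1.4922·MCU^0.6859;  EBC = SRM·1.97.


SRM = 1.4922·14.1^0.6859 = 9.1638
EBC = 9.1638·1.97

18.0527 EBC


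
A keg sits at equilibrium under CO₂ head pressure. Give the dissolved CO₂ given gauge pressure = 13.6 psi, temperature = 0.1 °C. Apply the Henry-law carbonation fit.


vols = (P + 14.695)·(0.01821 + 0.09011·e^(−0.04·T))
vols = (13.6 + 14.695)·(0.01821 + 0.09011·e^(−0.04·0.1))

3.0547 volumes


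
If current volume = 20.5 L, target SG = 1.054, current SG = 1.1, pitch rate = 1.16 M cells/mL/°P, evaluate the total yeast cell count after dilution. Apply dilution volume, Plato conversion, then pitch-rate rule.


V_w = V·((SG_c−1)/(SG_t−1)−1);  °P = 259 − 259/SG_t;  cells = rate·(V+V_w)·°P
V_w = 20.5·((1.1−1)/(1.054−1)−1) = 17.4630
V_final = 20.5 + 17.4630 = 37.9630
°P = 259 − 259/1.054 = 13.2694
cells = 1.16·37.9630·13.2694

584.3472 billion cells


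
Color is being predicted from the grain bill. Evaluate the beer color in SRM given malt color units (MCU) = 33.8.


SRM = 1.4922 · MCU^0.6859
SRM = 1.4922 · 33.8^0.6859

16.6921 SRM


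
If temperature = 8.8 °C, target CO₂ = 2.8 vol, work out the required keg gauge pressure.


psi = vols/(0.01821 + 0.09011·e^(−0.04·T)) − 14.695
psi = 2.8/(0.01821 + 0.09011·e^(−0.04·8.8)) − 14.695

19.6261 psi


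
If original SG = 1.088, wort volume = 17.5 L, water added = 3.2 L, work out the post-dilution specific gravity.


SG_new = 1 + (SG_old − 1)·V_old/(V_old + V_water)
pts = (1.088 − 1)·1000·17.5/(17.5 + 3.2) = 74.3961
SG_new = 1 + 74.3961/1000

1.0744


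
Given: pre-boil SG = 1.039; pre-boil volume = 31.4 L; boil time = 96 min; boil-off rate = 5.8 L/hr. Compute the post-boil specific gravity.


V_post = V_pre − rate·(t/60);  SG_post = 1 + (SG_pre−1)·V_pre/V_post
V_post = 31.4 − 5.8·(96/60) = 22.1200
SG_post = 1 + (1.039 − 1)·31.4/22.1200

1.0554


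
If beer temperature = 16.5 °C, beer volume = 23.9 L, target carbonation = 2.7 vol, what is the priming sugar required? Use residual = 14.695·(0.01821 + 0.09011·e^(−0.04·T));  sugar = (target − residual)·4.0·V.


residual = 14.695·(0.01821 + 0.09011·e^(−0.04·16.5)) = 0.9520
sugar = (2.7 − 0.9520)·4.0·23.9

167.1095 g


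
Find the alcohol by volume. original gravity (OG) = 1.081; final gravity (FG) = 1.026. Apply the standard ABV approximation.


ABV = (OG − FG) · 131.25
ABV = (1.081 − 1.026) · 131.25

7.2187 % ABV


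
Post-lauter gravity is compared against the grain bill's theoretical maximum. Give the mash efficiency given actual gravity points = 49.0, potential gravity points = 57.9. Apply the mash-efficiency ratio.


efficiency = actual / potential × 100
efficiency = 49.0 / 57.9 × 100

84.6287 %


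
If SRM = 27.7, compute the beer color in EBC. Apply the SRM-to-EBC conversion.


EBC = SRM · 1.97
EBC = 27.7 · 1.97

54.5690 EBC


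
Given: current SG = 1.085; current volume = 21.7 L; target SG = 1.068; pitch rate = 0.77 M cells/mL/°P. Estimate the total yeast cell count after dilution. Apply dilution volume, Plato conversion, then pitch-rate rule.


V_w = V·((SG_c−1)/(SG_t−1)−1);  °P = 259 − 259/SG_t;  cells = rate·(V+V_w)·°P
V_w = 21.7·((1.085−1)/(1.068−1)−1) = 5.4250
V_final = 21.7 + 5.4250 = 27.1250
°P = 259 − 259/1.068 = 16.4906
cells = 0.77·27.1250·16.4906

344.4276 billion cells


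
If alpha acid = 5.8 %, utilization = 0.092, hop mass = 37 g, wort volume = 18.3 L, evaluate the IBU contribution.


IBU = (α/100)·mass·U·1000 / V
IBU = (5.8/100)·37·0.092·1000 / 18.3

10.7886 IBU


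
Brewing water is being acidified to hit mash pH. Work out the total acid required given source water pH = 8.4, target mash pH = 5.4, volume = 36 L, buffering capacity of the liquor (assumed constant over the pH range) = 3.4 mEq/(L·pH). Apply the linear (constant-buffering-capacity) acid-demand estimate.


acid = buffering capacity · (pH_source − pH_target) · V
acid = 3.4 · (8.4 − 5.4) · 36

367.2000 mEq


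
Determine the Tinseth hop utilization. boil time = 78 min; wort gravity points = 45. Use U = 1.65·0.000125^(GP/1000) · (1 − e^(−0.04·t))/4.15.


bigness = 1.65·0.000125^(45/1000) = 1.1011
boil_factor = (1 − e^(−0.04·78))/4.15 = 0.2303
U = 1.1011 · 0.2303

0.2536


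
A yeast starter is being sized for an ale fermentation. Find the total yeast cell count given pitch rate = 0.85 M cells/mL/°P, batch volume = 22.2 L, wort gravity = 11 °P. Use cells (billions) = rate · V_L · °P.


cells = 0.85 · 22.2 · 11

207.5700 billion cells


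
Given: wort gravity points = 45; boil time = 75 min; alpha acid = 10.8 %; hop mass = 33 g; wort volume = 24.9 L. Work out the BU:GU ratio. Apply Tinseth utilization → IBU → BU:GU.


U = 1.65·0.000125^(GP/1000)·(1−e^(−0.04t))/4.15;  IBU = (α/100)·m·U·1000/V;  BU:GU = IBU/GP
U = 1.65·0.000125^(45/1000)·(1−e^(−0.04·75))/4.15 = 0.2521
IBU = (10.8/100)·33·0.2521·1000/24.9 = 36.0874
BU:GU = 36.0874/45

0.8019


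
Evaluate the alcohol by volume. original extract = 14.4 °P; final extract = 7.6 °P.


SG = 259/(259 − P);  ABV = (OG − FG)·131.25
OG = 259/(259 − 14.4) = 1.0589
FG = 259/(259 − 7.6) = 1.0302
ABV = (1.0589 − 1.0302)·131.25

3.7591 % ABV


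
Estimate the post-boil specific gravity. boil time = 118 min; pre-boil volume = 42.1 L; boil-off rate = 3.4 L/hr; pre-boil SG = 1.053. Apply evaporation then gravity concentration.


V_post = V_pre − rate·(t/60);  SG_post = 1 + (SG_pre−1)·V_pre/V_post
V_post = 42.1 − 3.4·(118/60) = 35.4133
SG_post = 1 + (1.053 − 1)·42.1/35.4133

1.0630


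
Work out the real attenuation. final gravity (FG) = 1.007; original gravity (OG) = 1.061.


AA = (OG−FG)/(OG−1)·100;  RA = AA·0.8192
AA = (1.061 − 1.007)/(1.061 − 1)·100 = 88.5246
RA = 88.5246·0.8192

72.5193 %


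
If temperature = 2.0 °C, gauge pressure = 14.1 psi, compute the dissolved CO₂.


vols = (P + 14.695)·(0.01821 + 0.09011·e^(−0.04·T))
vols = (14.1 + 14.695)·(0.01821 + 0.09011·e^(−0.04·2.0))

2.9196 volumes


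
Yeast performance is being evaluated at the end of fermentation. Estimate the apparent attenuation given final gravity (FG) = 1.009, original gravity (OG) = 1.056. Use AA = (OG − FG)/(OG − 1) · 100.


AA = (1.056 − 1.009)/(1.056 − 1) · 100

83.9286 %


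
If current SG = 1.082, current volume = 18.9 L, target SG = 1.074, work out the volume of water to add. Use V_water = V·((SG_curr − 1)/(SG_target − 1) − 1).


V_water = 18.9·((1.082 − 1)/(1.074 − 1) − 1)

2.0432 L


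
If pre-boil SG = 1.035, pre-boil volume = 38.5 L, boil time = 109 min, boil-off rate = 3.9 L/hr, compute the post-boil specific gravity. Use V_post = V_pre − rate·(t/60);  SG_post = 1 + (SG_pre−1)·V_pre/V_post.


V_post = 38.5 − 3.9·(109/60) = 31.4150
SG_post = 1 + (1.035 − 1)·38.5/31.4150

1.0429


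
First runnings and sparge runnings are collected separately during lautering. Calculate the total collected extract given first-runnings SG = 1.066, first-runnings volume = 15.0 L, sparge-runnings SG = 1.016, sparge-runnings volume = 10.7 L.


total = Σ (SG_i − 1)·1000·V_i
first = (1.066 − 1)·1000·15.0 = 990.0000
sparge = (1.016 − 1)·1000·10.7 = 171.2000
total = 990.0000 + 171.2000

1161.2000 gravity·L


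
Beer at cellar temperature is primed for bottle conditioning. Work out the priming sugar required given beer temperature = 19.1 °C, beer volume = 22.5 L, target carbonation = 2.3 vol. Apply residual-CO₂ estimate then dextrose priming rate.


residual = 14.695·(0.01821 + 0.09011·e^(−0.04·T));  sugar = (target − residual)·4.0·V
residual = 14.695·(0.01821 + 0.09011·e^(−0.04·19.1)) = 0.8844
sugar = (2.3 − 0.8844)·4.0·22.5

127.4047 g


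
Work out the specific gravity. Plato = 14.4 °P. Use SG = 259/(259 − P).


SG = 259/(259 − 14.4)

1.0589


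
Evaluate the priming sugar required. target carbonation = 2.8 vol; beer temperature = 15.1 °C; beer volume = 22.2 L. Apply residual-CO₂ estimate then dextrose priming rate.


residual = 14.695·(0.01821 + 0.09011·e^(−0.04·T));  sugar = (target − residual)·4.0·V
residual = 14.695·(0.01821 + 0.09011·e^(−0.04·15.1)) = 0.9914
sugar = (2.8 − 0.9914)·4.0·22.2

160.6025 g


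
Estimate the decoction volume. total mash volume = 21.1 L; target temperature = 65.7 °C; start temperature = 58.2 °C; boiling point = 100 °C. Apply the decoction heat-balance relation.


V_dec = V_total·(T_target − T_start)/(T_boil − T_start)
V_dec = 21.1·(65.7 − 58.2)/(100 − 58.2)

3.7859 L


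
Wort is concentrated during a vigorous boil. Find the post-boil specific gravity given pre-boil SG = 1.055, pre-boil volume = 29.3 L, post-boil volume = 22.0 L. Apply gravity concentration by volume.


SG_post = 1 + (SG_pre − 1)·V_pre/V_post
pts_pre = (1.055 − 1)·1000 = 55.0000
pts_post = 55.0000·29.3/22.0 = 73.2500
SG_post = 1 + 73.2500/1000

1.0732


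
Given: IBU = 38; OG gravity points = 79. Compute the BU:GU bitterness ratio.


BU:GU = IBU / OG_points
BU:GU = 38 / 79

0.4810


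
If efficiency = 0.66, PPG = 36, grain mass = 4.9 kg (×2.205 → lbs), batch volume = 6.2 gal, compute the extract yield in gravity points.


points = lbs × PPG × eff / vol
lbs = 4.9 × 2.205 = 10.8045
points = 10.8045 × 36 × 0.66 / 6.2

41.4056 points


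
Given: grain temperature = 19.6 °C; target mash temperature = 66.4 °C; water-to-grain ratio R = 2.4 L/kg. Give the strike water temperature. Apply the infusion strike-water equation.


T_strike = (0.41/R)·(T_mash − T_grain) + T_mash
T_strike = (0.41/2.4)·(66.4 − 19.6) + 66.4

74.3950 °C


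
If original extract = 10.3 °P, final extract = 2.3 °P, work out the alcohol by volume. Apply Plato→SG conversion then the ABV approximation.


SG = 259/(259 − P);  ABV = (OG − FG)·131.25
OG = 259/(259 − 10.3) = 1.0414
FG = 259/(259 − 2.3) = 1.0090
ABV = (1.0414 − 1.0090)·131.25

4.2598 % ABV


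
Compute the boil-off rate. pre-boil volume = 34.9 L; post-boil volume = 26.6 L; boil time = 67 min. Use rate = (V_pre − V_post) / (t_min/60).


rate = (34.9 − 26.6) / (67/60)

7.4328 L/hr


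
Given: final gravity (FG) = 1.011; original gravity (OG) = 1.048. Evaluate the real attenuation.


AA = (OG−FG)/(OG−1)·100;  RA = AA·0.8192
AA = (1.048 − 1.011)/(1.048 − 1)·100 = 77.0833
RA = 77.0833·0.8192

63.1467 %


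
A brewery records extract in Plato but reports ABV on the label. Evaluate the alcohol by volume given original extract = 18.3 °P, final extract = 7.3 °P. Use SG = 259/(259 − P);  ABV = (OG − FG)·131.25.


OG = 259/(259 − 18.3) = 1.0760
FG = 259/(259 − 7.3) = 1.0290
ABV = (1.0760 − 1.0290)·131.25

6.1721 % ABV


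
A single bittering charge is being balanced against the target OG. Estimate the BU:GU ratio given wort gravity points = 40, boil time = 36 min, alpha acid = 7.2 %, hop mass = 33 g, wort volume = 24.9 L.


U = 1.65·0.000125^(GP/1000)·(1−e^(−0.04t))/4.15;  IBU = (α/100)·m·U·1000/V;  BU:GU = IBU/GP
U = 1.65·0.000125^(40/1000)·(1−e^(−0.04·36))/4.15 = 0.2118
IBU = (7.2/100)·33·0.2118·1000/24.9 = 20.2081
BU:GU = 20.2081/40

0.5052


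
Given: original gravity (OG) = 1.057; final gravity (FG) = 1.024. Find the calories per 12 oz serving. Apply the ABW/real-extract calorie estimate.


ABW = (OG−FG)·131.25·0.79/FG;  °P = 259 − 259/SG (for OG→OE and FG→AE);  RE = 0.1808·OE + 0.8192·AE;  Cal = (6.9·ABW + 4·(RE−0.1))·FG·3.55
ABW = (1.057 − 1.024)·131.25·0.79/1.024 = 3.3415
OE = 259 − 259/1.057 = 13.9669 °P
AE = 259 − 259/1.024 = 6.0703 °P
RE = 0.1808·13.9669 + 0.8192·6.0703 = 7.4980 °P
Cal = (6.9·3.3415 + 4·(7.4980−0.1))·1.024·3.55

191.3873 kcal


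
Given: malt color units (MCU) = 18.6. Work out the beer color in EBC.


SRM = 1.4922·MCU^0.6859;  EBC = SRM·1.97
SRM = 1.4922·18.6^0.6859 = 11.0812
EBC = 11.0812·1.97

21.8299 EBC


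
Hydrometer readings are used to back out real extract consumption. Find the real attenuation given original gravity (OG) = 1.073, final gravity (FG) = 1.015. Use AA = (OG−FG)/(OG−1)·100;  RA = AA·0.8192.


AA = (1.073 − 1.015)/(1.073 − 1)·100 = 79.4521
RA = 79.4521·0.8192

65.0871 %


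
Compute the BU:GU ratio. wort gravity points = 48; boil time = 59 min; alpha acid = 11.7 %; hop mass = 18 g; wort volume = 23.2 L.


U = 1.65·0.000125^(GP/1000)·(1−e^(−0.04t))/4.15;  IBU = (α/100)·m·U·1000/V;  BU:GU = IBU/GP
U = 1.65·0.000125^(48/1000)·(1−e^(−0.04·59))/4.15 = 0.2339
IBU = (11.7/100)·18·0.2339·1000/23.2 = 21.2317
BU:GU = 21.2317/48

0.4423


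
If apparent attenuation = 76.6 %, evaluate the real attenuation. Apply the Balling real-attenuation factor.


RA = AA · 0.8192
RA = 76.6 · 0.8192

62.7507 %


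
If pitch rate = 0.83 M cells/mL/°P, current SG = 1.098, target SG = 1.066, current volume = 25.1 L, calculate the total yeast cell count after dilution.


V_w = V·((SG_c−1)/(SG_t−1)−1);  °P = 259 − 259/SG_t;  cells = rate·(V+V_w)·°P
V_w = 25.1·((1.098−1)/(1.066−1)−1) = 12.1697
V_final = 25.1 + 12.1697 = 37.2697
°P = 259 − 259/1.066 = 16.0356
cells = 0.83·37.2697·16.0356

496.0443 billion cells


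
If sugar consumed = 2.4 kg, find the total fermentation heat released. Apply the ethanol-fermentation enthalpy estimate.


Q = m_sugar · 590 kJ/kg
Q = 2.4 · 590

1416.0000 kJ


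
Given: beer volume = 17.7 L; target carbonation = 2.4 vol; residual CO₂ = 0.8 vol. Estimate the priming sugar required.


sugar = (target − residual)·4.0·V
sugar = (2.4 − 0.8)·4.0·17.7

113.2800 g


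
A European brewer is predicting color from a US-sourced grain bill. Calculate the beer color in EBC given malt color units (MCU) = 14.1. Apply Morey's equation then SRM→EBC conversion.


SRM = 1.4922·MCU^0.6859;  EBC = SRM·1.97
SRM = 1.4922·14.1^0.6859 = 9.1638
EBC = 9.1638·1.97

18.0527 EBC


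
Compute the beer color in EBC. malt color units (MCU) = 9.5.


SRM = 1.4922·MCU^0.6859;  EBC = SRM·1.97
SRM = 1.4922·9.5^0.6859 = 6.9895
EBC = 6.9895·1.97

13.7694 EBC


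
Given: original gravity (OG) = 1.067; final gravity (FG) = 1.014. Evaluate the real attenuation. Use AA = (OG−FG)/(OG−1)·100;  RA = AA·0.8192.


AA = (1.067 − 1.014)/(1.067 − 1)·100 = 79.1045
RA = 79.1045·0.8192

64.8024 %


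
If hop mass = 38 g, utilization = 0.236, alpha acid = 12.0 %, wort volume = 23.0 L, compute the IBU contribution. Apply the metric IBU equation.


IBU = (α/100)·mass·U·1000 / V
IBU = (12.0/100)·38·0.236·1000 / 23.0

46.7896 IBU


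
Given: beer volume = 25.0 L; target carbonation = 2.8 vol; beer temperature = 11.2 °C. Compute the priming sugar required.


residual = 14.695·(0.01821 + 0.09011·e^(−0.04·T));  sugar = (target − residual)·4.0·V
residual = 14.695·(0.01821 + 0.09011·e^(−0.04·11.2)) = 1.1136
sugar = (2.8 − 1.1136)·4.0·25.0

168.6388 g


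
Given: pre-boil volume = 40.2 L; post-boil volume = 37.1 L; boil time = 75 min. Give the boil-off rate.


rate = (V_pre − V_post) / (t_min/60)
rate = (40.2 − 37.1) / (75/60)

2.4800 L/hr


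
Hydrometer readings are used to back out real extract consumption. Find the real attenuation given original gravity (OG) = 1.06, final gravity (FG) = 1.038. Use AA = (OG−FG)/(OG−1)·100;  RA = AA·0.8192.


AA = (1.06 − 1.038)/(1.06 − 1)·100 = 36.6667
RA = 36.6667·0.8192

30.0373 %


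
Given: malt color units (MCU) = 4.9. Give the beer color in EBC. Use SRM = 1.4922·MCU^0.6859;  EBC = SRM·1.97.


SRM = 1.4922·4.9^0.6859 = 4.4385
EBC = 4.4385·1.97

8.7438 EBC


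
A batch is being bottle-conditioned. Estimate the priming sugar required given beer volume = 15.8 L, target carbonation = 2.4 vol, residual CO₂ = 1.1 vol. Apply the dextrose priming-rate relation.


sugar = (target − residual)·4.0·V
sugar = (2.4 − 1.1)·4.0·15.8

82.1600 g


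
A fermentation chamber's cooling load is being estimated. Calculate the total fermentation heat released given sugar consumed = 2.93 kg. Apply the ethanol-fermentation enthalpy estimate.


Q = m_sugar · 590 kJ/kg
Q = 2.93 · 590

1728.7000 kJ


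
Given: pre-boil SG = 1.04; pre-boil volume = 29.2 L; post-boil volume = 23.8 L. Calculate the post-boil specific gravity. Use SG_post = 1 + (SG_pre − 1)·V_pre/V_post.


pts_pre = (1.04 − 1)·1000 = 40.0000
pts_post = 40.0000·29.2/23.8 = 49.0756
SG_post = 1 + 49.0756/1000

1.0491


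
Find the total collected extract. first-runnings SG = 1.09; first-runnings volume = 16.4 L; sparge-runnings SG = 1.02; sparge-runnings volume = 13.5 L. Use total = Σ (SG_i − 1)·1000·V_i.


first = (1.09 − 1)·1000·16.4 = 1476.0000
sparge = (1.02 − 1)·1000·13.5 = 270.0000
total = 1476.0000 + 270.0000

1746.0000 gravity·L


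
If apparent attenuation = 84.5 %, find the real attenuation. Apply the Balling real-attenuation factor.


RA = AA · 0.8192
RA = 84.5 · 0.8192

69.2224 %


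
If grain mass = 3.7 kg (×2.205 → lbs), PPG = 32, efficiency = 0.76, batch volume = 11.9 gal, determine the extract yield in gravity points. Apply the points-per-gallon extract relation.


points = lbs × PPG × eff / vol
lbs = 3.7 × 2.205 = 8.1585
points = 8.1585 × 32 × 0.76 / 11.9

16.6735 points


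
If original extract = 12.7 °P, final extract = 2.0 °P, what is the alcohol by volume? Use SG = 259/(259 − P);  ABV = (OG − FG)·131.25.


OG = 259/(259 − 12.7) = 1.0516
FG = 259/(259 − 2.0) = 1.0078
ABV = (1.0516 − 1.0078)·131.25

5.7463 % ABV


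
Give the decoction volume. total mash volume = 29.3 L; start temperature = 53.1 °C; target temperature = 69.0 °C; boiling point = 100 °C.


V_dec = V_total·(T_target − T_start)/(T_boil − T_start)
V_dec = 29.3·(69.0 − 53.1)/(100 − 53.1)

9.9333 L


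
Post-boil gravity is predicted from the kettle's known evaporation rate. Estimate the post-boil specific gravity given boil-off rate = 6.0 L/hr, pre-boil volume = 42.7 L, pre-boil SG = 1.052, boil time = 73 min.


V_post = V_pre − rate·(t/60);  SG_post = 1 + (SG_pre−1)·V_pre/V_post
V_post = 42.7 − 6.0·(73/60) = 35.4000
SG_post = 1 + (1.052 − 1)·42.7/35.4000

1.0627


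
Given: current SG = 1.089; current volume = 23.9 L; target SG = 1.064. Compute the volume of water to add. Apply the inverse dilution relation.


V_water = V·((SG_curr − 1)/(SG_target − 1) − 1)
V_water = 23.9·((1.089 − 1)/(1.064 − 1) − 1)

9.3359 L


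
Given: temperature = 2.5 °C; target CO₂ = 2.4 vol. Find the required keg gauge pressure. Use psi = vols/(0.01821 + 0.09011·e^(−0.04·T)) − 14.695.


psi = 2.4/(0.01821 + 0.09011·e^(−0.04·2.5)) − 14.695

9.3664 psi


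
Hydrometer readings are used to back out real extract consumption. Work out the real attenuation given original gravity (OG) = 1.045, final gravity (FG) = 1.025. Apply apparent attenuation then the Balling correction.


AA = (OG−FG)/(OG−1)·100;  RA = AA·0.8192
AA = (1.045 − 1.025)/(1.045 − 1)·100 = 44.4444
RA = 44.4444·0.8192

36.4089 %


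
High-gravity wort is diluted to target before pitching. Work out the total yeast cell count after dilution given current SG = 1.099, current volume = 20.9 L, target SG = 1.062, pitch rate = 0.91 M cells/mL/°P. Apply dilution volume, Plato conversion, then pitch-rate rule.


V_w = V·((SG_c−1)/(SG_t−1)−1);  °P = 259 − 259/SG_t;  cells = rate·(V+V_w)·°P
V_w = 20.9·((1.099−1)/(1.062−1)−1) = 12.4726
V_final = 20.9 + 12.4726 = 33.3726
°P = 259 − 259/1.062 = 15.1205
cells = 0.91·33.3726·15.1205

459.1960 billion cells


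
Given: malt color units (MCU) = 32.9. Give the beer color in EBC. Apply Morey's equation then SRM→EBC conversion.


SRM = 1.4922·MCU^0.6859;  EBC = SRM·1.97
SRM = 1.4922·32.9^0.6859 = 16.3860
EBC = 16.3860·1.97

32.2803 EBC


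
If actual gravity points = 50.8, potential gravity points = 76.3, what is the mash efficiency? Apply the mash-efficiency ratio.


efficiency = actual / potential × 100
efficiency = 50.8 / 76.3 × 100

66.5793 %


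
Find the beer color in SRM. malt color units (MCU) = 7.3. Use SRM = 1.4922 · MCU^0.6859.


SRM = 1.4922 · 7.3^0.6859

5.8342 SRM


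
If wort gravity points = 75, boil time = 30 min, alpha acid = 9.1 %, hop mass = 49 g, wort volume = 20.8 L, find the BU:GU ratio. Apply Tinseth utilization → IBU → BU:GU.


U = 1.65·0.000125^(GP/1000)·(1−e^(−0.04t))/4.15;  IBU = (α/100)·m·U·1000/V;  BU:GU = IBU/GP
U = 1.65·0.000125^(75/1000)·(1−e^(−0.04·30))/4.15 = 0.1416
IBU = (9.1/100)·49·0.1416·1000/20.8 = 30.3553
BU:GU = 30.3553/75

0.4047


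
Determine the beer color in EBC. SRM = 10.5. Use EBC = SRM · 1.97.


EBC = 10.5 · 1.97

20.6850 EBC


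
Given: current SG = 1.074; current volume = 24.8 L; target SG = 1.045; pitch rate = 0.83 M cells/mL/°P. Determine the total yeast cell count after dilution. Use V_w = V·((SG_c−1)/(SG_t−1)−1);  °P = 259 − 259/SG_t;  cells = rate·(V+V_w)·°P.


V_w = 24.8·((1.074−1)/(1.045−1)−1) = 15.9822
V_final = 24.8 + 15.9822 = 40.7822
°P = 259 − 259/1.045 = 11.1531
cells = 0.83·40.7822·11.1531

377.5243 billion cells


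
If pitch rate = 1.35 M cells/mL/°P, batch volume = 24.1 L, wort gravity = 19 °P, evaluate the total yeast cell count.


cells (billions) = rate · V_L · °P
cells = 1.35 · 24.1 · 19

618.1650 billion cells


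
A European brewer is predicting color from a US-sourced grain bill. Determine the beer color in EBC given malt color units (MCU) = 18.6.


SRM = 1.4922·MCU^0.6859;  EBC = SRM·1.97
SRM = 1.4922·18.6^0.6859 = 11.0812
EBC = 11.0812·1.97

21.8299 EBC


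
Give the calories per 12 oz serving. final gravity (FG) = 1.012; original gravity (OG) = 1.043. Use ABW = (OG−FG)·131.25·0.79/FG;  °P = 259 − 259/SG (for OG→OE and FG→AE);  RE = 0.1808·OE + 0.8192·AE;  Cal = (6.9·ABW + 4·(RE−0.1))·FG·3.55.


ABW = (1.043 − 1.012)·131.25·0.79/1.012 = 3.1762
OE = 259 − 259/1.043 = 10.6779 °P
AE = 259 − 259/1.012 = 3.0711 °P
RE = 0.1808·10.6779 + 0.8192·3.0711 = 4.4464 °P
Cal = (6.9·3.1762 + 4·(4.4464−0.1))·1.012·3.55

141.1946 kcal
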